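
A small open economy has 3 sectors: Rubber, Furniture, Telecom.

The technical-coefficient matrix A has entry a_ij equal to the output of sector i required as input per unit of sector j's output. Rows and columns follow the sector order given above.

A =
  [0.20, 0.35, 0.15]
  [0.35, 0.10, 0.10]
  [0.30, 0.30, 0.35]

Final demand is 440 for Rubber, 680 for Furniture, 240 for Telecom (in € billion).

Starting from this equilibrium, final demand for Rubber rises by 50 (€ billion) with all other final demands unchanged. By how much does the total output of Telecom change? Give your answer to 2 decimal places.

I − A =
  [   0.80    -0.35    -0.15]
  [  -0.35     0.90    -0.10]
  [  -0.30    -0.30     0.65]
Cofactors of I−A, C_ij = (−1)^(i+j)·(minor ij) (rows/columns in the sector order above):
  C_11 = (0.90)(0.65) − (-0.10)(-0.30) = 0.5550
  C_12 = −[(-0.35)(0.65) − (-0.10)(-0.30)] = 0.2575
  C_13 = (-0.35)(-0.30) − (0.90)(-0.30) = 0.3750
  C_21 = −[(-0.35)(0.65) − (-0.15)(-0.30)] = 0.2725
  C_22 = (0.80)(0.65) − (-0.15)(-0.30) = 0.4750
  C_23 = −[(0.80)(-0.30) − (-0.35)(-0.30)] = 0.3450
  C_31 = (-0.35)(-0.10) − (-0.15)(0.90) = 0.1700
  C_32 = −[(0.80)(-0.10) − (-0.15)(-0.35)] = 0.1325
  C_33 = (0.80)(0.90) − (-0.35)(-0.35) = 0.5975
det(I−A) = Σ_j (I−A)_1j·C_1j = (0.80)(0.5550) + (-0.35)(0.2575) + (-0.15)(0.3750) = 0.297625
adj(I−A) = Cᵀ =
  [ 0.5550   0.2725   0.1700]
  [ 0.2575   0.4750   0.1325]
  [ 0.3750   0.3450   0.5975]
(I − A)⁻¹ = adj(I−A) / det(I−A) ≈
  [   1.8648     0.9156     0.5712]
  [   0.8652     1.5960     0.4452]
  [   1.2600     1.1592     2.0076]
Δx = (I − A)⁻¹ Δd with Δd having +50 in the Rubber component and 0 elsewhere.
So Δx_T = L_TR · (+50), where L_TR = adj(I−A)_TR / det(I−A) = 0.3750 / 0.297625.
Δx_T = 0.3750 × (+50) / 0.297625 = 18.75 / 0.297625 ≈ 63.00.

Δx_T = 63.00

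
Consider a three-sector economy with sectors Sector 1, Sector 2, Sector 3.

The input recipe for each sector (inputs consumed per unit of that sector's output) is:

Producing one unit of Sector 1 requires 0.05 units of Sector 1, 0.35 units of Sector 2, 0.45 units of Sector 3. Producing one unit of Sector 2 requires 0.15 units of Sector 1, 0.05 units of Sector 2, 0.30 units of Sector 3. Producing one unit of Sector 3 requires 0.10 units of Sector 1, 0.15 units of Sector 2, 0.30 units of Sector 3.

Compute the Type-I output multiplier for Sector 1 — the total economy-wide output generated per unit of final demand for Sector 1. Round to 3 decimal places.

m_1 = 2.997

I − A =
  [   0.95    -0.15    -0.10]
  [  -0.35     0.95    -0.15]
  [  -0.45    -0.30     0.70]
Cofactors of I−A, C_ij = (−1)^(i+j)·(minor ij) (rows/columns in the sector order above):
  C_11 = (0.95)(0.70) − (-0.15)(-0.30) = 0.6200
  C_12 = −[(-0.35)(0.70) − (-0.15)(-0.45)] = 0.3125
  C_13 = (-0.35)(-0.30) − (0.95)(-0.45) = 0.5325
  C_21 = −[(-0.15)(0.70) − (-0.10)(-0.30)] = 0.1350
  C_22 = (0.95)(0.70) − (-0.10)(-0.45) = 0.6200
  C_23 = −[(0.95)(-0.30) − (-0.15)(-0.45)] = 0.3525
  C_31 = (-0.15)(-0.15) − (-0.10)(0.95) = 0.1175
  C_32 = −[(0.95)(-0.15) − (-0.10)(-0.35)] = 0.1775
  C_33 = (0.95)(0.95) − (-0.15)(-0.35) = 0.8500
det(I−A) = Σ_j (I−A)_1j·C_1j = (0.95)(0.6200) + (-0.15)(0.3125) + (-0.10)(0.5325) = 0.488875
adj(I−A) = Cᵀ =
  [ 0.6200   0.1350   0.1175]
  [ 0.3125   0.6200   0.1775]
  [ 0.5325   0.3525   0.8500]
(I − A)⁻¹ = adj(I−A) / det(I−A) ≈
  [   1.2682     0.2761     0.2403]
  [   0.6392     1.2682     0.3631]
  [   1.0892     0.7210     1.7387]
The output multiplier for sector j is the column-j sum of the Leontief inverse (I − A)⁻¹ = adj(I−A) / det(I−A).
Column 1 of adj(I−A): (0.6200, 0.3125, 0.5325); det(I−A) = 0.488875.
m_1 = (0.6200 + 0.3125 + 0.5325) / 0.488875 = 1.465 / 0.488875 ≈ 2.997.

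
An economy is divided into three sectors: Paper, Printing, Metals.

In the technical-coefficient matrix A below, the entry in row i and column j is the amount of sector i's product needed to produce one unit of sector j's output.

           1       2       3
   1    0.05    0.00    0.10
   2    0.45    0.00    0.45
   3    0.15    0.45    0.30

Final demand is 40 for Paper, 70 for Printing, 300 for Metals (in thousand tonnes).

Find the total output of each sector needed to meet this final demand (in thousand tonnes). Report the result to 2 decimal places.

x_1 = 121.29, x_2 = 463.10, x_3 = 752.27

I − A =
  [   0.95     0.00    -0.10]
  [  -0.45     1.00    -0.45]
  [  -0.15    -0.45     0.70]
Cofactors of I−A, C_ij = (−1)^(i+j)·(minor ij) (rows/columns in the sector order above):
  C_11 = (1.00)(0.70) − (-0.45)(-0.45) = 0.4975
  C_12 = −[(-0.45)(0.70) − (-0.45)(-0.15)] = 0.3825
  C_13 = (-0.45)(-0.45) − (1.00)(-0.15) = 0.3525
  C_21 = −[(0.00)(0.70) − (-0.10)(-0.45)] = 0.0450
  C_22 = (0.95)(0.70) − (-0.10)(-0.15) = 0.6500
  C_23 = −[(0.95)(-0.45) − (0.00)(-0.15)] = 0.4275
  C_31 = (0.00)(-0.45) − (-0.10)(1.00) = 0.1000
  C_32 = −[(0.95)(-0.45) − (-0.10)(-0.45)] = 0.4725
  C_33 = (0.95)(1.00) − (0.00)(-0.45) = 0.9500
det(I−A) = Σ_j (I−A)_1j·C_1j = (0.95)(0.4975) + (0.00)(0.3825) + (-0.10)(0.3525) = 0.437375
adj(I−A) = Cᵀ =
  [ 0.4975   0.0450   0.1000]
  [ 0.3825   0.6500   0.4725]
  [ 0.3525   0.4275   0.9500]
(I − A)⁻¹ = adj(I−A) / det(I−A) ≈
  [   1.1375     0.1029     0.2286]
  [   0.8745     1.4861     1.0803]
  [   0.8059     0.9774     2.1720]
x = (I − A)⁻¹ d = adj(I−A)·d / det(I−A), with det(I−A) = 0.437375:
  x_1 = (0.4975·40 + 0.0450·70 + 0.1000·300) / 0.437375 = 53.05 / 0.437375 ≈ 121.29
  x_2 = (0.3825·40 + 0.6500·70 + 0.4725·300) / 0.437375 = 202.55 / 0.437375 ≈ 463.10
  x_3 = (0.3525·40 + 0.4275·70 + 0.9500·300) / 0.437375 = 329.025 / 0.437375 ≈ 752.27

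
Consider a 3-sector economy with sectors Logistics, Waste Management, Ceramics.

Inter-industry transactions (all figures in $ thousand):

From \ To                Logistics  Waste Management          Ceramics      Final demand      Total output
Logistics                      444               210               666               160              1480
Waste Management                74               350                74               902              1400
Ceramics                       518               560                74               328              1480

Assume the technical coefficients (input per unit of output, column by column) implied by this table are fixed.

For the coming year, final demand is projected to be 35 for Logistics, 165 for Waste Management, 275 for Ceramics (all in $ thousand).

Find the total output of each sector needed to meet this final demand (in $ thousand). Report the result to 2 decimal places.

Technical coefficients a_ij = z_ij / X_j:
  a_11 = 444/1480 = 0.30, a_21 = 74/1480 = 0.05, a_31 = 518/1480 = 0.35
  a_12 = 210/1400 = 0.15, a_22 = 350/1400 = 0.25, a_32 = 560/1400 = 0.40
  a_13 = 666/1480 = 0.45, a_23 = 74/1480 = 0.05, a_33 = 74/1480 = 0.05
I − A =
  [   0.70    -0.15    -0.45]
  [  -0.05     0.75    -0.05]
  [  -0.35    -0.40     0.95]
Cofactors of I−A, C_ij = (−1)^(i+j)·(minor ij) (rows/columns in the sector order above):
  C_11 = (0.75)(0.95) − (-0.05)(-0.40) = 0.6925
  C_12 = −[(-0.05)(0.95) − (-0.05)(-0.35)] = 0.0650
  C_13 = (-0.05)(-0.40) − (0.75)(-0.35) = 0.2825
  C_21 = −[(-0.15)(0.95) − (-0.45)(-0.40)] = 0.3225
  C_22 = (0.70)(0.95) − (-0.45)(-0.35) = 0.5075
  C_23 = −[(0.70)(-0.40) − (-0.15)(-0.35)] = 0.3325
  C_31 = (-0.15)(-0.05) − (-0.45)(0.75) = 0.3450
  C_32 = −[(0.70)(-0.05) − (-0.45)(-0.05)] = 0.0575
  C_33 = (0.70)(0.75) − (-0.15)(-0.05) = 0.5175
det(I−A) = Σ_j (I−A)_1j·C_1j = (0.70)(0.6925) + (-0.15)(0.0650) + (-0.45)(0.2825) = 0.347875
adj(I−A) = Cᵀ =
  [ 0.6925   0.3225   0.3450]
  [ 0.0650   0.5075   0.0575]
  [ 0.2825   0.3325   0.5175]
(I − A)⁻¹ = adj(I−A) / det(I−A) ≈
  [   1.9907     0.9271     0.9917]
  [   0.1868     1.4589     0.1653]
  [   0.8121     0.9558     1.4876]
x = (I − A)⁻¹ d = adj(I−A)·d / det(I−A), with det(I−A) = 0.347875:
  x_1 = (0.6925·35 + 0.3225·165 + 0.3450·275) / 0.347875 = 172.325 / 0.347875 ≈ 495.36
  x_2 = (0.0650·35 + 0.5075·165 + 0.0575·275) / 0.347875 = 101.825 / 0.347875 ≈ 292.71
  x_3 = (0.2825·35 + 0.3325·165 + 0.5175·275) / 0.347875 = 207.0625 / 0.347875 ≈ 595.22

x_1 = 495.36, x_2 = 292.71, x_3 = 595.22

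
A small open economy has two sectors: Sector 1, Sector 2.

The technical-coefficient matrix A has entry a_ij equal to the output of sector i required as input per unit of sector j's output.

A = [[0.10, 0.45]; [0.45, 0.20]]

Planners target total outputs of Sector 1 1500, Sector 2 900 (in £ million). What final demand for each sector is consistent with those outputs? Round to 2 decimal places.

d_1 = 945.00, d_2 = 45.00

I − A =
  [   0.90    -0.45]
  [  -0.45     0.80]
d = (I − A) x:
  d_1 = (+0.90)·1500 + (-0.45)·900 = 945.00
  d_2 = (-0.45)·1500 + (+0.80)·900 = 45.00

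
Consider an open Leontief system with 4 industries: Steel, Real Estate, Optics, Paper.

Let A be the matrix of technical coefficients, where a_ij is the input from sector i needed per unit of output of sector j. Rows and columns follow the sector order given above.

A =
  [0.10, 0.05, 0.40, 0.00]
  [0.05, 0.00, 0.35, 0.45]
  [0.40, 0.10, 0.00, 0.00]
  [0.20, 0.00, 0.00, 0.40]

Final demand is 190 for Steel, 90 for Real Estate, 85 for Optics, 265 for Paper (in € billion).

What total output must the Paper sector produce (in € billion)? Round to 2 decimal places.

x_P = 561.06

I − A =
  [   0.90    -0.05    -0.40     0.00]
  [  -0.05     1.00    -0.35    -0.45]
  [  -0.40    -0.10     1.00     0.00]
  [  -0.20     0.00     0.00     0.60]
Compute the cofactors C_ij = (−1)^(i+j)·(3×3 minor ij) of I−A; the adjugate is their transpose:
adj(I−A) = Cᵀ =
  [ 0.5790   0.0540   0.2505   0.0405]
  [ 0.2040   0.4440   0.2370   0.3330]
  [ 0.2520   0.0660   0.5340   0.0495]
  [ 0.1930   0.0180   0.0835   0.6970]
det(I−A) = Σ_j (I−A)_1j·C_1j = (0.90)(0.5790) + (-0.05)(0.2040) + (-0.40)(0.2520) + (0.00)(0.1930) = 0.4101
(I − A)⁻¹ = adj(I−A) / det(I−A) ≈
  [   1.4119     0.1317     0.6108     0.0988]
  [   0.4974     1.0827     0.5779     0.8120]
  [   0.6145     0.1609     1.3021     0.1207]
  [   0.4706     0.0439     0.2036     1.6996]
x = (I − A)⁻¹ d = adj(I−A)·d / det(I−A), with det(I−A) = 0.4101:
  x_S = (0.5790·190 + 0.0540·90 + 0.2505·85 + 0.0405·265) / 0.4101 = 146.895 / 0.4101 ≈ 358.19
  x_R = (0.2040·190 + 0.4440·90 + 0.2370·85 + 0.3330·265) / 0.4101 = 187.11 / 0.4101 ≈ 456.25
  x_O = (0.2520·190 + 0.0660·90 + 0.5340·85 + 0.0495·265) / 0.4101 = 112.3275 / 0.4101 ≈ 273.90
  x_P = (0.1930·190 + 0.0180·90 + 0.0835·85 + 0.6970·265) / 0.4101 = 230.0925 / 0.4101 ≈ 561.06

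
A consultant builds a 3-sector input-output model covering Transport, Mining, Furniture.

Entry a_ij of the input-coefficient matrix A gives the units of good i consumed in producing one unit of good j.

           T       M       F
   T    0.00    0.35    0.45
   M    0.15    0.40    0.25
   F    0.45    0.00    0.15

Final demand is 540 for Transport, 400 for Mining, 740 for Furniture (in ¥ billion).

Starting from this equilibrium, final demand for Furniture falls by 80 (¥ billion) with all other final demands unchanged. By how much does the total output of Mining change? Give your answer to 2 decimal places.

I − A =
  [   1.00    -0.35    -0.45]
  [  -0.15     0.60    -0.25]
  [  -0.45     0.00     0.85]
Cofactors of I−A, C_ij = (−1)^(i+j)·(minor ij) (rows/columns in the sector order above):
  C_11 = (0.60)(0.85) − (-0.25)(0.00) = 0.5100
  C_12 = −[(-0.15)(0.85) − (-0.25)(-0.45)] = 0.2400
  C_13 = (-0.15)(0.00) − (0.60)(-0.45) = 0.2700
  C_21 = −[(-0.35)(0.85) − (-0.45)(0.00)] = 0.2975
  C_22 = (1.00)(0.85) − (-0.45)(-0.45) = 0.6475
  C_23 = −[(1.00)(0.00) − (-0.35)(-0.45)] = 0.1575
  C_31 = (-0.35)(-0.25) − (-0.45)(0.60) = 0.3575
  C_32 = −[(1.00)(-0.25) − (-0.45)(-0.15)] = 0.3175
  C_33 = (1.00)(0.60) − (-0.35)(-0.15) = 0.5475
det(I−A) = Σ_j (I−A)_1j·C_1j = (1.00)(0.5100) + (-0.35)(0.2400) + (-0.45)(0.2700) = 0.3045
adj(I−A) = Cᵀ =
  [ 0.5100   0.2975   0.3575]
  [ 0.2400   0.6475   0.3175]
  [ 0.2700   0.1575   0.5475]
(I − A)⁻¹ = adj(I−A) / det(I−A) ≈
  [   1.6749     0.9770     1.1741]
  [   0.7882     2.1264     1.0427]
  [   0.8867     0.5172     1.7980]
Δx = (I − A)⁻¹ Δd with Δd having -80 in the Furniture component and 0 elsewhere.
So Δx_M = L_MF · (-80), where L_MF = adj(I−A)_MF / det(I−A) = 0.3175 / 0.3045.
Δx_M = 0.3175 × (-80) / 0.3045 = -25.40 / 0.3045 ≈ -83.42.

Δx_M = -83.42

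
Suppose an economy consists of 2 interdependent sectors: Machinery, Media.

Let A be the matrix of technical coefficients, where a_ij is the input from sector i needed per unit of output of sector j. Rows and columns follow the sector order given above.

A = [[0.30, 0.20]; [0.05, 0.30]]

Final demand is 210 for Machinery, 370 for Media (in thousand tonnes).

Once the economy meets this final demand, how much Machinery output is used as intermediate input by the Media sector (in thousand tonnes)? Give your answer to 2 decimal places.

z_12 = 112.29

I − A =
  [   0.70    -0.20]
  [  -0.05     0.70]
det(I−A) = (0.70)(0.70) − (-0.20)(-0.05) = 0.4800
adj(I−A) = [[0.70, 0.20], [0.05, 0.70]]
(I − A)⁻¹ = adj(I−A) / det(I−A) ≈
  [   1.4583     0.4167]
  [   0.1042     1.4583]
First solve x = (I − A)⁻¹ d = adj(I−A)·d / det(I−A); in particular x_2 = (0.05·210 + 0.70·370) / 0.4800 = 269.50 / 0.4800 ≈ 561.4583.
Intermediate flow from 1 to 2: z_12 = a_12 · x_2 = 0.20 × 269.50 / 0.4800 = 53.90 / 0.4800 ≈ 112.29.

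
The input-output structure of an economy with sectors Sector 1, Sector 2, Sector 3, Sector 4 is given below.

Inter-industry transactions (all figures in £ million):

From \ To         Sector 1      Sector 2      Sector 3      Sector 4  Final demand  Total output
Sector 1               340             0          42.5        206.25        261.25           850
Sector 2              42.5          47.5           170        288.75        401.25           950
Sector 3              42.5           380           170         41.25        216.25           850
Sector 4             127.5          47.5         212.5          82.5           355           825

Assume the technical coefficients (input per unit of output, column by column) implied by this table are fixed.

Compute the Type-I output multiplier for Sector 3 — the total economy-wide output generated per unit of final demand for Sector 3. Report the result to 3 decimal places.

m_3 = 3.000

Technical coefficients a_ij = z_ij / X_j:
  a_11 = 340/850 = 0.40, a_21 = 42.5/850 = 0.05, a_31 = 42.5/850 = 0.05, a_41 = 127.5/850 = 0.15
  a_12 = 0/950 = 0.00, a_22 = 47.5/950 = 0.05, a_32 = 380/950 = 0.40, a_42 = 47.5/950 = 0.05
  a_13 = 42.5/850 = 0.05, a_23 = 170/850 = 0.20, a_33 = 170/850 = 0.20, a_43 = 212.5/850 = 0.25
  a_14 = 206.25/825 = 0.25, a_24 = 288.75/825 = 0.35, a_34 = 41.25/825 = 0.05, a_44 = 82.5/825 = 0.10
I − A =
  [   0.60     0.00    -0.05    -0.25]
  [  -0.05     0.95    -0.20    -0.35]
  [  -0.05    -0.40     0.80    -0.05]
  [  -0.15    -0.05    -0.25     0.90]
Compute the cofactors C_ij = (−1)^(i+j)·(3×3 minor ij) of I−A; the adjugate is their transpose:
adj(I−A) = Cᵀ =
  [ 0.550625   0.053125   0.103750   0.179375]
  [ 0.092250   0.388750   0.161000   0.185750]
  [ 0.088125   0.203125   0.466250   0.129375]
  [ 0.121375   0.086875   0.155750   0.404625]
det(I−A) = Σ_j (I−A)_1j·C_1j = (0.60)(0.550625) + (0.00)(0.092250) + (-0.05)(0.088125) + (-0.25)(0.121375) = 0.295625
(I − A)⁻¹ = adj(I−A) / det(I−A) ≈
  [   1.8626     0.1797     0.3510     0.6068]
  [   0.3121     1.3150     0.5446     0.6283]
  [   0.2981     0.6871     1.5772     0.4376]
  [   0.4106     0.2939     0.5268     1.3687]
The output multiplier for sector j is the column-j sum of the Leontief inverse (I − A)⁻¹ = adj(I−A) / det(I−A).
Column 3 of adj(I−A): (0.103750, 0.161000, 0.466250, 0.155750); det(I−A) = 0.295625.
m_3 = (0.103750 + 0.161000 + 0.466250 + 0.155750) / 0.295625 = 0.88675 / 0.295625 ≈ 3.000.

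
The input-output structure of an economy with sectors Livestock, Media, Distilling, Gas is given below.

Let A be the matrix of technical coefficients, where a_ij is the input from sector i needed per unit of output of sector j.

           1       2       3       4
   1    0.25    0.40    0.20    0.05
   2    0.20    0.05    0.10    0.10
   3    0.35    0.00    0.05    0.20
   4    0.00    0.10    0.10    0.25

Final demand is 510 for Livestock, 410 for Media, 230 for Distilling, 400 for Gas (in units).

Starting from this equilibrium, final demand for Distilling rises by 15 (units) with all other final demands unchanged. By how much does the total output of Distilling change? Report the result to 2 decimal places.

I − A =
  [   0.75    -0.40    -0.20    -0.05]
  [  -0.20     0.95    -0.10    -0.10]
  [  -0.35     0.00     0.95    -0.20]
  [   0.00    -0.10    -0.10     0.75]
Compute the cofactors C_ij = (−1)^(i+j)·(3×3 minor ij) of I−A; the adjugate is their transpose:
adj(I−A) = Cᵀ =
  [ 0.646375   0.285750   0.179750   0.129125]
  [ 0.168250   0.465125   0.094750   0.098500]
  [ 0.249875   0.121750   0.465875   0.157125]
  [ 0.055750   0.078250   0.074750   0.520375]
det(I−A) = Σ_j (I−A)_1j·C_1j = (0.75)(0.646375) + (-0.40)(0.168250) + (-0.20)(0.249875) + (-0.05)(0.055750) = 0.36471875
(I − A)⁻¹ = adj(I−A) / det(I−A) ≈
  [   1.7723     0.7835     0.4928     0.3540]
  [   0.4613     1.2753     0.2598     0.2701]
  [   0.6851     0.3338     1.2774     0.4308]
  [   0.1529     0.2145     0.2050     1.4268]
Δx = (I − A)⁻¹ Δd with Δd having +15 in the Distilling component and 0 elsewhere.
So Δx_3 = L_33 · (+15), where L_33 = adj(I−A)_33 / det(I−A) = 0.465875 / 0.36471875.
Δx_3 = 0.465875 × (+15) / 0.36471875 = 6.988125 / 0.36471875 ≈ 19.16.

Δx_3 = 19.16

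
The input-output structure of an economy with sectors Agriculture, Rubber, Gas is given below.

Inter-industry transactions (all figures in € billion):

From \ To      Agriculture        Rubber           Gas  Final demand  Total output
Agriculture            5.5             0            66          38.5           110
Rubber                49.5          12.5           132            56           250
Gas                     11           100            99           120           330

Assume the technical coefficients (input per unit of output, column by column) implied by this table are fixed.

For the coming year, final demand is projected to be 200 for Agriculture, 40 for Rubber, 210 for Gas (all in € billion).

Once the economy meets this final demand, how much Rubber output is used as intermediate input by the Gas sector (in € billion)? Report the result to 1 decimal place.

z_RG = 244.6

Technical coefficients a_ij = z_ij / X_j:
  a_AA = 5.5/110 = 0.05, a_RA = 49.5/110 = 0.45, a_GA = 11/110 = 0.10
  a_AR = 0/250 = 0.00, a_RR = 12.5/250 = 0.05, a_GR = 100/250 = 0.40
  a_AG = 66/330 = 0.20, a_RG = 132/330 = 0.40, a_GG = 99/330 = 0.30
I − A =
  [   0.95     0.00    -0.20]
  [  -0.45     0.95    -0.40]
  [  -0.10    -0.40     0.70]
Cofactors of I−A, C_ij = (−1)^(i+j)·(minor ij) (rows/columns in the sector order above):
  C_11 = (0.95)(0.70) − (-0.40)(-0.40) = 0.5050
  C_12 = −[(-0.45)(0.70) − (-0.40)(-0.10)] = 0.3550
  C_13 = (-0.45)(-0.40) − (0.95)(-0.10) = 0.2750
  C_21 = −[(0.00)(0.70) − (-0.20)(-0.40)] = 0.0800
  C_22 = (0.95)(0.70) − (-0.20)(-0.10) = 0.6450
  C_23 = −[(0.95)(-0.40) − (0.00)(-0.10)] = 0.3800
  C_31 = (0.00)(-0.40) − (-0.20)(0.95) = 0.1900
  C_32 = −[(0.95)(-0.40) − (-0.20)(-0.45)] = 0.4700
  C_33 = (0.95)(0.95) − (0.00)(-0.45) = 0.9025
det(I−A) = Σ_j (I−A)_1j·C_1j = (0.95)(0.5050) + (0.00)(0.3550) + (-0.20)(0.2750) = 0.42475
adj(I−A) = Cᵀ =
  [ 0.5050   0.0800   0.1900]
  [ 0.3550   0.6450   0.4700]
  [ 0.2750   0.3800   0.9025]
(I − A)⁻¹ = adj(I−A) / det(I−A) ≈
  [   1.1889     0.1883     0.4473]
  [   0.8358     1.5185     1.1065]
  [   0.6474     0.8946     2.1248]
First solve x = (I − A)⁻¹ d = adj(I−A)·d / det(I−A); in particular x_G = (0.2750·200 + 0.3800·40 + 0.9025·210) / 0.42475 = 259.725 / 0.42475 ≈ 611.477.
Intermediate flow from R to G: z_RG = a_RG · x_G = 0.40 × 259.725 / 0.42475 = 103.89 / 0.42475 ≈ 244.6.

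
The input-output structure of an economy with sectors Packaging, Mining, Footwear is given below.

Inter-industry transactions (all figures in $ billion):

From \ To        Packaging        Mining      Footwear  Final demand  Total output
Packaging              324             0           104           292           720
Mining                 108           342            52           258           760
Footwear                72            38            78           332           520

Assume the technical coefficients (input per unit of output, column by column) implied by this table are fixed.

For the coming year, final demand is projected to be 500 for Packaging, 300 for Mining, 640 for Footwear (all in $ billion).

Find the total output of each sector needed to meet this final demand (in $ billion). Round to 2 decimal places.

x_1 = 1259.53, x_2 = 1064.19, x_3 = 963.72

Technical coefficients a_ij = z_ij / X_j:
  a_11 = 324/720 = 0.45, a_21 = 108/720 = 0.15, a_31 = 72/720 = 0.10
  a_12 = 0/760 = 0.00, a_22 = 342/760 = 0.45, a_32 = 38/760 = 0.05
  a_13 = 104/520 = 0.20, a_23 = 52/520 = 0.10, a_33 = 78/520 = 0.15
I − A =
  [   0.55     0.00    -0.20]
  [  -0.15     0.55    -0.10]
  [  -0.10    -0.05     0.85]
Cofactors of I−A, C_ij = (−1)^(i+j)·(minor ij) (rows/columns in the sector order above):
  C_11 = (0.55)(0.85) − (-0.10)(-0.05) = 0.4625
  C_12 = −[(-0.15)(0.85) − (-0.10)(-0.10)] = 0.1375
  C_13 = (-0.15)(-0.05) − (0.55)(-0.10) = 0.0625
  C_21 = −[(0.00)(0.85) − (-0.20)(-0.05)] = 0.0100
  C_22 = (0.55)(0.85) − (-0.20)(-0.10) = 0.4475
  C_23 = −[(0.55)(-0.05) − (0.00)(-0.10)] = 0.0275
  C_31 = (0.00)(-0.10) − (-0.20)(0.55) = 0.1100
  C_32 = −[(0.55)(-0.10) − (-0.20)(-0.15)] = 0.0850
  C_33 = (0.55)(0.55) − (0.00)(-0.15) = 0.3025
det(I−A) = Σ_j (I−A)_1j·C_1j = (0.55)(0.4625) + (0.00)(0.1375) + (-0.20)(0.0625) = 0.241875
adj(I−A) = Cᵀ =
  [ 0.4625   0.0100   0.1100]
  [ 0.1375   0.4475   0.0850]
  [ 0.0625   0.0275   0.3025]
(I − A)⁻¹ = adj(I−A) / det(I−A) ≈
  [   1.9121     0.0413     0.4548]
  [   0.5685     1.8501     0.3514]
  [   0.2584     0.1137     1.2506]
x = (I − A)⁻¹ d = adj(I−A)·d / det(I−A), with det(I−A) = 0.241875:
  x_1 = (0.4625·500 + 0.0100·300 + 0.1100·640) / 0.241875 = 304.65 / 0.241875 ≈ 1259.53
  x_2 = (0.1375·500 + 0.4475·300 + 0.0850·640) / 0.241875 = 257.40 / 0.241875 ≈ 1064.19
  x_3 = (0.0625·500 + 0.0275·300 + 0.3025·640) / 0.241875 = 233.10 / 0.241875 ≈ 963.72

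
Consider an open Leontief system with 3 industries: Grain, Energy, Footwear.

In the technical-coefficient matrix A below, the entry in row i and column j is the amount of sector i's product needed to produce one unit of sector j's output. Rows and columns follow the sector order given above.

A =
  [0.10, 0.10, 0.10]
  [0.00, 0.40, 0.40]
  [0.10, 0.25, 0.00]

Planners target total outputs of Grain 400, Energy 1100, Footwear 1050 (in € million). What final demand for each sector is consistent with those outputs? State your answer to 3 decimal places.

I − A =
  [   0.90    -0.10    -0.10]
  [   0.00     0.60    -0.40]
  [  -0.10    -0.25     1.00]
d = (I − A) x:
  d_1 = (+0.90)·400 + (-0.10)·1100 + (-0.10)·1050 = 145.000
  d_2 = (+0.00)·400 + (+0.60)·1100 + (-0.40)·1050 = 240.000
  d_3 = (-0.10)·400 + (-0.25)·1100 + (+1.00)·1050 = 735.000

d_1 = 145.000, d_2 = 240.000, d_3 = 735.000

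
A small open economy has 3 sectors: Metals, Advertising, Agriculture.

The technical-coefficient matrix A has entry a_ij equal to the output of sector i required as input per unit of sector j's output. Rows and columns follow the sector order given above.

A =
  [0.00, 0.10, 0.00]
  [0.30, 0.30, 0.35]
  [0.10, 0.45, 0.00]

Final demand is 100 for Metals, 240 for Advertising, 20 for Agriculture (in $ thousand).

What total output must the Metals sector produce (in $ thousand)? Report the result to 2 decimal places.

I − A =
  [   1.00    -0.10     0.00]
  [  -0.30     0.70    -0.35]
  [  -0.10    -0.45     1.00]
Cofactors of I−A, C_ij = (−1)^(i+j)·(minor ij) (rows/columns in the sector order above):
  C_11 = (0.70)(1.00) − (-0.35)(-0.45) = 0.5425
  C_12 = −[(-0.30)(1.00) − (-0.35)(-0.10)] = 0.3350
  C_13 = (-0.30)(-0.45) − (0.70)(-0.10) = 0.2050
  C_21 = −[(-0.10)(1.00) − (0.00)(-0.45)] = 0.1000
  C_22 = (1.00)(1.00) − (0.00)(-0.10) = 1.0000
  C_23 = −[(1.00)(-0.45) − (-0.10)(-0.10)] = 0.4600
  C_31 = (-0.10)(-0.35) − (0.00)(0.70) = 0.0350
  C_32 = −[(1.00)(-0.35) − (0.00)(-0.30)] = 0.3500
  C_33 = (1.00)(0.70) − (-0.10)(-0.30) = 0.6700
det(I−A) = Σ_j (I−A)_1j·C_1j = (1.00)(0.5425) + (-0.10)(0.3350) + (0.00)(0.2050) = 0.5090
adj(I−A) = Cᵀ =
  [ 0.5425   0.1000   0.0350]
  [ 0.3350   1.0000   0.3500]
  [ 0.2050   0.4600   0.6700]
(I − A)⁻¹ = adj(I−A) / det(I−A) ≈
  [   1.0658     0.1965     0.0688]
  [   0.6582     1.9646     0.6876]
  [   0.4028     0.9037     1.3163]
x = (I − A)⁻¹ d = adj(I−A)·d / det(I−A), with det(I−A) = 0.5090:
  x_1 = (0.5425·100 + 0.1000·240 + 0.0350·20) / 0.5090 = 78.95 / 0.5090 ≈ 155.11
  x_2 = (0.3350·100 + 1.0000·240 + 0.3500·20) / 0.5090 = 280.50 / 0.5090 ≈ 551.08
  x_3 = (0.2050·100 + 0.4600·240 + 0.6700·20) / 0.5090 = 144.30 / 0.5090 ≈ 283.50

x_1 = 155.11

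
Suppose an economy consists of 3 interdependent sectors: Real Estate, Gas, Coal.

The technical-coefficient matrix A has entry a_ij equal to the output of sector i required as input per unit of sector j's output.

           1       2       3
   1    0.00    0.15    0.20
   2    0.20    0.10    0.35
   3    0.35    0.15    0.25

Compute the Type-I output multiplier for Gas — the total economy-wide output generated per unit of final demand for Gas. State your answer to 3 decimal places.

m_2 = 2.000

I − A =
  [   1.00    -0.15    -0.20]
  [  -0.20     0.90    -0.35]
  [  -0.35    -0.15     0.75]
Cofactors of I−A, C_ij = (−1)^(i+j)·(minor ij) (rows/columns in the sector order above):
  C_11 = (0.90)(0.75) − (-0.35)(-0.15) = 0.6225
  C_12 = −[(-0.20)(0.75) − (-0.35)(-0.35)] = 0.2725
  C_13 = (-0.20)(-0.15) − (0.90)(-0.35) = 0.3450
  C_21 = −[(-0.15)(0.75) − (-0.20)(-0.15)] = 0.1425
  C_22 = (1.00)(0.75) − (-0.20)(-0.35) = 0.6800
  C_23 = −[(1.00)(-0.15) − (-0.15)(-0.35)] = 0.2025
  C_31 = (-0.15)(-0.35) − (-0.20)(0.90) = 0.2325
  C_32 = −[(1.00)(-0.35) − (-0.20)(-0.20)] = 0.3900
  C_33 = (1.00)(0.90) − (-0.15)(-0.20) = 0.8700
det(I−A) = Σ_j (I−A)_1j·C_1j = (1.00)(0.6225) + (-0.15)(0.2725) + (-0.20)(0.3450) = 0.512625
adj(I−A) = Cᵀ =
  [ 0.6225   0.1425   0.2325]
  [ 0.2725   0.6800   0.3900]
  [ 0.3450   0.2025   0.8700]
(I − A)⁻¹ = adj(I−A) / det(I−A) ≈
  [   1.2143     0.2780     0.4535]
  [   0.5316     1.3265     0.7608]
  [   0.6730     0.3950     1.6971]
The output multiplier for sector j is the column-j sum of the Leontief inverse (I − A)⁻¹ = adj(I−A) / det(I−A).
Column 2 of adj(I−A): (0.1425, 0.6800, 0.2025); det(I−A) = 0.512625.
m_2 = (0.1425 + 0.6800 + 0.2025) / 0.512625 = 1.025 / 0.512625 ≈ 2.000.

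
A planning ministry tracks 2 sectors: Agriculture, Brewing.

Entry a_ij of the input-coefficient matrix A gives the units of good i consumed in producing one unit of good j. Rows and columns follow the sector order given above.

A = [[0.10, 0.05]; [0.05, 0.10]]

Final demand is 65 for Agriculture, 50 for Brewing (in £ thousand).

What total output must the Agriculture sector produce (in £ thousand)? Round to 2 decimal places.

I − A =
  [   0.90    -0.05]
  [  -0.05     0.90]
det(I−A) = (0.90)(0.90) − (-0.05)(-0.05) = 0.8075
adj(I−A) = [[0.90, 0.05], [0.05, 0.90]]
(I − A)⁻¹ = adj(I−A) / det(I−A) ≈
  [   1.1146     0.0619]
  [   0.0619     1.1146]
x = (I − A)⁻¹ d = adj(I−A)·d / det(I−A), with det(I−A) = 0.8075:
  x_A = (0.90·65 + 0.05·50) / 0.8075 = 61.00 / 0.8075 ≈ 75.54
  x_B = (0.05·65 + 0.90·50) / 0.8075 = 48.25 / 0.8075 ≈ 59.75

x_A = 75.54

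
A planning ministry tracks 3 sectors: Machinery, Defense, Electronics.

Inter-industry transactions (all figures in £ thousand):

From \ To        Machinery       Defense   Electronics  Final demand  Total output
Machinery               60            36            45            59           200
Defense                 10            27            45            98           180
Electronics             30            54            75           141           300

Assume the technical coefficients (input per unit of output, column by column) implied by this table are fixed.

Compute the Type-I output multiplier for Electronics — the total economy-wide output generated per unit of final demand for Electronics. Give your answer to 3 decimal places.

Technical coefficients a_ij = z_ij / X_j:
  a_MM = 60/200 = 0.30, a_DM = 10/200 = 0.05, a_EM = 30/200 = 0.15
  a_MD = 36/180 = 0.20, a_DD = 27/180 = 0.15, a_ED = 54/180 = 0.30
  a_ME = 45/300 = 0.15, a_DE = 45/300 = 0.15, a_EE = 75/300 = 0.25
I − A =
  [   0.70    -0.20    -0.15]
  [  -0.05     0.85    -0.15]
  [  -0.15    -0.30     0.75]
Cofactors of I−A, C_ij = (−1)^(i+j)·(minor ij) (rows/columns in the sector order above):
  C_11 = (0.85)(0.75) − (-0.15)(-0.30) = 0.5925
  C_12 = −[(-0.05)(0.75) − (-0.15)(-0.15)] = 0.0600
  C_13 = (-0.05)(-0.30) − (0.85)(-0.15) = 0.1425
  C_21 = −[(-0.20)(0.75) − (-0.15)(-0.30)] = 0.1950
  C_22 = (0.70)(0.75) − (-0.15)(-0.15) = 0.5025
  C_23 = −[(0.70)(-0.30) − (-0.20)(-0.15)] = 0.2400
  C_31 = (-0.20)(-0.15) − (-0.15)(0.85) = 0.1575
  C_32 = −[(0.70)(-0.15) − (-0.15)(-0.05)] = 0.1125
  C_33 = (0.70)(0.85) − (-0.20)(-0.05) = 0.5850
det(I−A) = Σ_j (I−A)_1j·C_1j = (0.70)(0.5925) + (-0.20)(0.0600) + (-0.15)(0.1425) = 0.381375
adj(I−A) = Cᵀ =
  [ 0.5925   0.1950   0.1575]
  [ 0.0600   0.5025   0.1125]
  [ 0.1425   0.2400   0.5850]
(I − A)⁻¹ = adj(I−A) / det(I−A) ≈
  [   1.5536     0.5113     0.4130]
  [   0.1573     1.3176     0.2950]
  [   0.3736     0.6293     1.5339]
The output multiplier for sector j is the column-j sum of the Leontief inverse (I − A)⁻¹ = adj(I−A) / det(I−A).
Column E of adj(I−A): (0.1575, 0.1125, 0.5850); det(I−A) = 0.381375.
m_E = (0.1575 + 0.1125 + 0.5850) / 0.381375 = 0.855 / 0.381375 ≈ 2.242.

m_E = 2.242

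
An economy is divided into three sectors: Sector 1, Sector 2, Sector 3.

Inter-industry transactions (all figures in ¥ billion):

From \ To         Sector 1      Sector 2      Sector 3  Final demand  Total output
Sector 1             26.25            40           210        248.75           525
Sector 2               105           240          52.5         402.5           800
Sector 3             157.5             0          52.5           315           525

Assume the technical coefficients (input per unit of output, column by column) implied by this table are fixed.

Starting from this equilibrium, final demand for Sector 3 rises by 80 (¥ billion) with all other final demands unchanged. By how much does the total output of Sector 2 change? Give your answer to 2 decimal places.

Technical coefficients a_ij = z_ij / X_j:
  a_11 = 26.25/525 = 0.05, a_21 = 105/525 = 0.20, a_31 = 157.5/525 = 0.30
  a_12 = 40/800 = 0.05, a_22 = 240/800 = 0.30, a_32 = 0/800 = 0.00
  a_13 = 210/525 = 0.40, a_23 = 52.5/525 = 0.10, a_33 = 52.5/525 = 0.10
I − A =
  [   0.95    -0.05    -0.40]
  [  -0.20     0.70    -0.10]
  [  -0.30     0.00     0.90]
Cofactors of I−A, C_ij = (−1)^(i+j)·(minor ij) (rows/columns in the sector order above):
  C_11 = (0.70)(0.90) − (-0.10)(0.00) = 0.6300
  C_12 = −[(-0.20)(0.90) − (-0.10)(-0.30)] = 0.2100
  C_13 = (-0.20)(0.00) − (0.70)(-0.30) = 0.2100
  C_21 = −[(-0.05)(0.90) − (-0.40)(0.00)] = 0.0450
  C_22 = (0.95)(0.90) − (-0.40)(-0.30) = 0.7350
  C_23 = −[(0.95)(0.00) − (-0.05)(-0.30)] = 0.0150
  C_31 = (-0.05)(-0.10) − (-0.40)(0.70) = 0.2850
  C_32 = −[(0.95)(-0.10) − (-0.40)(-0.20)] = 0.1750
  C_33 = (0.95)(0.70) − (-0.05)(-0.20) = 0.6550
det(I−A) = Σ_j (I−A)_1j·C_1j = (0.95)(0.6300) + (-0.05)(0.2100) + (-0.40)(0.2100) = 0.5040
adj(I−A) = Cᵀ =
  [ 0.6300   0.0450   0.2850]
  [ 0.2100   0.7350   0.1750]
  [ 0.2100   0.0150   0.6550]
(I − A)⁻¹ = adj(I−A) / det(I−A) ≈
  [   1.2500     0.0893     0.5655]
  [   0.4167     1.4583     0.3472]
  [   0.4167     0.0298     1.2996]
Δx = (I − A)⁻¹ Δd with Δd having +80 in the Sector 3 component and 0 elsewhere.
So Δx_2 = L_23 · (+80), where L_23 = adj(I−A)_23 / det(I−A) = 0.1750 / 0.5040.
Δx_2 = 0.1750 × (+80) / 0.5040 = 14.00 / 0.5040 ≈ 27.78.

Δx_2 = 27.78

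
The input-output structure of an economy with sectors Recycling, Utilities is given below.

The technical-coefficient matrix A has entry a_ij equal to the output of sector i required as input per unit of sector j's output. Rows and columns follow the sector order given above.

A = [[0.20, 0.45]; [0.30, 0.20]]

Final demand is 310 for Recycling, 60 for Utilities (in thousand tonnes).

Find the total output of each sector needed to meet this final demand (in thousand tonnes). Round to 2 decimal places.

I − A =
  [   0.80    -0.45]
  [  -0.30     0.80]
det(I−A) = (0.80)(0.80) − (-0.45)(-0.30) = 0.5050
adj(I−A) = [[0.80, 0.45], [0.30, 0.80]]
(I − A)⁻¹ = adj(I−A) / det(I−A) ≈
  [   1.5842     0.8911]
  [   0.5941     1.5842]
x = (I − A)⁻¹ d = adj(I−A)·d / det(I−A), with det(I−A) = 0.5050:
  x_1 = (0.80·310 + 0.45·60) / 0.5050 = 275.00 / 0.5050 ≈ 544.55
  x_2 = (0.30·310 + 0.80·60) / 0.5050 = 141.00 / 0.5050 ≈ 279.21

x_1 = 544.55, x_2 = 279.21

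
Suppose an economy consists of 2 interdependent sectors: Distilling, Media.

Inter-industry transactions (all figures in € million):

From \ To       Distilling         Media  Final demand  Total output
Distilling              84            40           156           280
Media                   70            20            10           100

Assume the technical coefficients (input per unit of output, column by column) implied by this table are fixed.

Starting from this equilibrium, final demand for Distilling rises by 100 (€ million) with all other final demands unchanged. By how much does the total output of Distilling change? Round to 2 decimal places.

Δx_1 = 173.91

Technical coefficients a_ij = z_ij / X_j:
  a_11 = 84/280 = 0.30, a_21 = 70/280 = 0.25
  a_12 = 40/100 = 0.40, a_22 = 20/100 = 0.20
I − A =
  [   0.70    -0.40]
  [  -0.25     0.80]
det(I−A) = (0.70)(0.80) − (-0.40)(-0.25) = 0.4600
adj(I−A) = [[0.80, 0.40], [0.25, 0.70]]
(I − A)⁻¹ = adj(I−A) / det(I−A) ≈
  [   1.7391     0.8696]
  [   0.5435     1.5217]
Δx = (I − A)⁻¹ Δd with Δd having +100 in the Distilling component and 0 elsewhere.
So Δx_1 = L_11 · (+100), where L_11 = adj(I−A)_11 / det(I−A) = 0.80 / 0.4600.
Δx_1 = 0.80 × (+100) / 0.4600 = 80.00 / 0.4600 ≈ 173.91.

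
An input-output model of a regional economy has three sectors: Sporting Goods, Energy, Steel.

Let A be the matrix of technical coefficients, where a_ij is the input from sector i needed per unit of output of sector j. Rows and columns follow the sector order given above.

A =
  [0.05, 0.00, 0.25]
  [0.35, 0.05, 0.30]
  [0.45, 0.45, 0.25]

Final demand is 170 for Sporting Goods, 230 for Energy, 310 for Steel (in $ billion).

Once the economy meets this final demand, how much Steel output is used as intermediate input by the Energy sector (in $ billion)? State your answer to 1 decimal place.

z_32 = 359.0

I − A =
  [   0.95     0.00    -0.25]
  [  -0.35     0.95    -0.30]
  [  -0.45    -0.45     0.75]
Cofactors of I−A, C_ij = (−1)^(i+j)·(minor ij) (rows/columns in the sector order above):
  C_11 = (0.95)(0.75) − (-0.30)(-0.45) = 0.5775
  C_12 = −[(-0.35)(0.75) − (-0.30)(-0.45)] = 0.3975
  C_13 = (-0.35)(-0.45) − (0.95)(-0.45) = 0.5850
  C_21 = −[(0.00)(0.75) − (-0.25)(-0.45)] = 0.1125
  C_22 = (0.95)(0.75) − (-0.25)(-0.45) = 0.6000
  C_23 = −[(0.95)(-0.45) − (0.00)(-0.45)] = 0.4275
  C_31 = (0.00)(-0.30) − (-0.25)(0.95) = 0.2375
  C_32 = −[(0.95)(-0.30) − (-0.25)(-0.35)] = 0.3725
  C_33 = (0.95)(0.95) − (0.00)(-0.35) = 0.9025
det(I−A) = Σ_j (I−A)_1j·C_1j = (0.95)(0.5775) + (0.00)(0.3975) + (-0.25)(0.5850) = 0.402375
adj(I−A) = Cᵀ =
  [ 0.5775   0.1125   0.2375]
  [ 0.3975   0.6000   0.3725]
  [ 0.5850   0.4275   0.9025]
(I − A)⁻¹ = adj(I−A) / det(I−A) ≈
  [   1.4352     0.2796     0.5902]
  [   0.9879     1.4911     0.9258]
  [   1.4539     1.0624     2.2429]
First solve x = (I − A)⁻¹ d = adj(I−A)·d / det(I−A); in particular x_2 = (0.3975·170 + 0.6000·230 + 0.3725·310) / 0.402375 = 321.05 / 0.402375 ≈ 797.888.
Intermediate flow from 3 to 2: z_32 = a_32 · x_2 = 0.45 × 321.05 / 0.402375 = 144.4725 / 0.402375 ≈ 359.0.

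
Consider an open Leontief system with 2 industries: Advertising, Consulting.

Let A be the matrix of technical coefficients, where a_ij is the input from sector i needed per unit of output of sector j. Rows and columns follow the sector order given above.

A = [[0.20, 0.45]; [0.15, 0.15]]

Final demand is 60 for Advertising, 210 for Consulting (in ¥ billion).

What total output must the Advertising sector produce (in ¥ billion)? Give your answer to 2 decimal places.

I − A =
  [   0.80    -0.45]
  [  -0.15     0.85]
det(I−A) = (0.80)(0.85) − (-0.45)(-0.15) = 0.6125
adj(I−A) = [[0.85, 0.45], [0.15, 0.80]]
(I − A)⁻¹ = adj(I−A) / det(I−A) ≈
  [   1.3878     0.7347]
  [   0.2449     1.3061]
x = (I − A)⁻¹ d = adj(I−A)·d / det(I−A), with det(I−A) = 0.6125:
  x_A = (0.85·60 + 0.45·210) / 0.6125 = 145.50 / 0.6125 ≈ 237.55
  x_C = (0.15·60 + 0.80·210) / 0.6125 = 177.00 / 0.6125 ≈ 288.98

x_A = 237.55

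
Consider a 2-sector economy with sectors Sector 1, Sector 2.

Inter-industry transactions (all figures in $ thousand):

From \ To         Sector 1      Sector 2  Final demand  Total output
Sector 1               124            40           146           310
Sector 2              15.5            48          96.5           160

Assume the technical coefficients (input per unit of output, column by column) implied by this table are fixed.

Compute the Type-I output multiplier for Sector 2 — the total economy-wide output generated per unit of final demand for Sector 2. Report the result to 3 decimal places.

m_2 = 2.086

Technical coefficients a_ij = z_ij / X_j:
  a_11 = 124/310 = 0.40, a_21 = 15.5/310 = 0.05
  a_12 = 40/160 = 0.25, a_22 = 48/160 = 0.30
I − A =
  [   0.60    -0.25]
  [  -0.05     0.70]
det(I−A) = (0.60)(0.70) − (-0.25)(-0.05) = 0.4075
adj(I−A) = [[0.70, 0.25], [0.05, 0.60]]
(I − A)⁻¹ = adj(I−A) / det(I−A) ≈
  [   1.7178     0.6135]
  [   0.1227     1.4724]
The output multiplier for sector j is the column-j sum of the Leontief inverse (I − A)⁻¹ = adj(I−A) / det(I−A).
Column 2 of adj(I−A): (0.25, 0.60); det(I−A) = 0.4075.
m_2 = (0.25 + 0.60) / 0.4075 = 0.85 / 0.4075 ≈ 2.086.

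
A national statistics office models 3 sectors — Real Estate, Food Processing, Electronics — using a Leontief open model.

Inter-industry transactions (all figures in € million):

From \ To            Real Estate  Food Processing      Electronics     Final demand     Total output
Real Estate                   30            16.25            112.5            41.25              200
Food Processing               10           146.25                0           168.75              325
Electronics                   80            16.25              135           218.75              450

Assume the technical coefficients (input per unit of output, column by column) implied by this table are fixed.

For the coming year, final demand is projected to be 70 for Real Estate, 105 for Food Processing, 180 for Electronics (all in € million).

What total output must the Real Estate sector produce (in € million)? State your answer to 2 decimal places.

x_1 = 210.05

Technical coefficients a_ij = z_ij / X_j:
  a_11 = 30/200 = 0.15, a_21 = 10/200 = 0.05, a_31 = 80/200 = 0.40
  a_12 = 16.25/325 = 0.05, a_22 = 146.25/325 = 0.45, a_32 = 16.25/325 = 0.05
  a_13 = 112.5/450 = 0.25, a_23 = 0/450 = 0.00, a_33 = 135/450 = 0.30
I − A =
  [   0.85    -0.05    -0.25]
  [  -0.05     0.55     0.00]
  [  -0.40    -0.05     0.70]
Cofactors of I−A, C_ij = (−1)^(i+j)·(minor ij) (rows/columns in the sector order above):
  C_11 = (0.55)(0.70) − (0.00)(-0.05) = 0.3850
  C_12 = −[(-0.05)(0.70) − (0.00)(-0.40)] = 0.0350
  C_13 = (-0.05)(-0.05) − (0.55)(-0.40) = 0.2225
  C_21 = −[(-0.05)(0.70) − (-0.25)(-0.05)] = 0.0475
  C_22 = (0.85)(0.70) − (-0.25)(-0.40) = 0.4950
  C_23 = −[(0.85)(-0.05) − (-0.05)(-0.40)] = 0.0625
  C_31 = (-0.05)(0.00) − (-0.25)(0.55) = 0.1375
  C_32 = −[(0.85)(0.00) − (-0.25)(-0.05)] = 0.0125
  C_33 = (0.85)(0.55) − (-0.05)(-0.05) = 0.4650
det(I−A) = Σ_j (I−A)_1j·C_1j = (0.85)(0.3850) + (-0.05)(0.0350) + (-0.25)(0.2225) = 0.269875
adj(I−A) = Cᵀ =
  [ 0.3850   0.0475   0.1375]
  [ 0.0350   0.4950   0.0125]
  [ 0.2225   0.0625   0.4650]
(I − A)⁻¹ = adj(I−A) / det(I−A) ≈
  [   1.4266     0.1760     0.5095]
  [   0.1297     1.8342     0.0463]
  [   0.8245     0.2316     1.7230]
x = (I − A)⁻¹ d = adj(I−A)·d / det(I−A), with det(I−A) = 0.269875:
  x_1 = (0.3850·70 + 0.0475·105 + 0.1375·180) / 0.269875 = 56.6875 / 0.269875 ≈ 210.05
  x_2 = (0.0350·70 + 0.4950·105 + 0.0125·180) / 0.269875 = 56.675 / 0.269875 ≈ 210.00
  x_3 = (0.2225·70 + 0.0625·105 + 0.4650·180) / 0.269875 = 105.8375 / 0.269875 ≈ 392.17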